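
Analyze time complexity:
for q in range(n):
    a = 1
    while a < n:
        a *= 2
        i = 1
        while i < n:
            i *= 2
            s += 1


Per nesting level: O(n) * O(log n) * O(log n) = O(n (log n)^2)
Complexity: O(n (log n)^2)


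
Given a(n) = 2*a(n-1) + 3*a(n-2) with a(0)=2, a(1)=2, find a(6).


Build bottom-up:
...a(4)=82, a(5)=242, a(6)=2*242+3*82=730


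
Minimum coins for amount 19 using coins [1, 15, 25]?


dp[0]=0; dp[i]=1+min(dp[i-c] for c in coins)
...dp[14]=14, dp[15]=1, dp[16]=2, dp[17]=3, dp[18]=4, dp[19]=5
Minimum coins for 19 = 5


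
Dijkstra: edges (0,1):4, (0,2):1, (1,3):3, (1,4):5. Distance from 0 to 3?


Dijkstra from 0:
Distances: {0: 0, 1: 4, 2: 1, 3: 7, 4: 9}
Shortest distance to 3 = 7, path = [0, 1, 3]


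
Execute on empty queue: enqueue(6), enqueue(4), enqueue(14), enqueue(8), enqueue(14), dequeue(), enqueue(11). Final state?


enqueue(6) -> [6]
enqueue(4) -> [6, 4]
enqueue(14) -> [6, 4, 14]
enqueue(8) -> [6, 4, 14, 8]
enqueue(14) -> [6, 4, 14, 8, 14]
dequeue() returns 6 -> [4, 14, 8, 14]
enqueue(11) -> [4, 14, 8, 14, 11]
Final queue (front to back): [4, 14, 8, 14, 11]


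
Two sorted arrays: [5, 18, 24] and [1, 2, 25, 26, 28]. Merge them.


Compare heads, take smaller each step.
Merged: [1, 2, 5, 18, 24, 25, 26, 28]


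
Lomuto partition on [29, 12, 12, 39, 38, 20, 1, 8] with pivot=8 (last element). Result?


Elements <= 8 go left of pivot.
Result: [1, 8, 12, 39, 38, 20, 29, 12], pivot at index 1


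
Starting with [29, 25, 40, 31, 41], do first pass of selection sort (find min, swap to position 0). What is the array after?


After one pass: [25, 29, 40, 31, 41]


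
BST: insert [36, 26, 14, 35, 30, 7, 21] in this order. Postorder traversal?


Root = 36; build tree by BST insertion.
Postorder traversal: [7, 21, 14, 30, 35, 26, 36]


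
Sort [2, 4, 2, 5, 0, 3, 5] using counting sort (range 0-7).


Count array: [1, 0, 2, 1, 1, 2, 0, 0]
Reconstruct: [0, 2, 2, 3, 4, 5, 5]


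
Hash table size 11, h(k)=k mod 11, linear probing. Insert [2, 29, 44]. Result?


Insertions: 2->slot 2; 29->slot 7; 44->slot 0
Table: [44, None, 2, None, None, None, None, 29, None, None, None]


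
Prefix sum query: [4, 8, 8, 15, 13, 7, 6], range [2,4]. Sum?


Prefix sums: [0, 4, 12, 20, 35, 48, 55, 61]
Sum[2..4] = prefix[5] - prefix[2] = 48 - 12 = 36


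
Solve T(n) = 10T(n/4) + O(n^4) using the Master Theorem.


a=10, b=4, c=4. log_4(10)=1.661 < c=4. Case 3: O(n^c) = O(n^4)
Complexity: O(n^4)


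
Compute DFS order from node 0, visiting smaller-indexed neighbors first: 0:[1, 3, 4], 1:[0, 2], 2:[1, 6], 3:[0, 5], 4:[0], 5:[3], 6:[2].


DFS stack-based: start with [0]
Visit order: [0, 1, 2, 6, 3, 5, 4]


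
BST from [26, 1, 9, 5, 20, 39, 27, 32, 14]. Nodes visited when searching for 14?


BST root = 26
Search for 14: compare at each node
Path: [26, 1, 9, 20, 14]


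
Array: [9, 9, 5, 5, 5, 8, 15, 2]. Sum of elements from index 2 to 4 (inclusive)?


Prefix sums: [0, 9, 18, 23, 28, 33, 41, 56, 58]
Sum[2..4] = prefix[5] - prefix[2] = 33 - 18 = 15


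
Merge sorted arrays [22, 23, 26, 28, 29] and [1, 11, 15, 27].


Compare heads, take smaller each step.
Merged: [1, 11, 15, 22, 23, 26, 27, 28, 29]


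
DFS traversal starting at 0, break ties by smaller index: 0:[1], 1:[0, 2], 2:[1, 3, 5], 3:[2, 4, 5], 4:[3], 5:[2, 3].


DFS stack-based: start with [0]
Visit order: [0, 1, 2, 3, 4, 5]


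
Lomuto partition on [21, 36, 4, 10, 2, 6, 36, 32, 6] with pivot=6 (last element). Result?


Elements <= 6 go left of pivot.
Result: [4, 2, 6, 6, 36, 21, 36, 32, 10], pivot at index 3


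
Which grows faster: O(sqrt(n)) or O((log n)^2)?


polylogarithmic grows slower than sublinear
O((log n)^2) is asymptotically smaller; O(sqrt(n)) grows faster


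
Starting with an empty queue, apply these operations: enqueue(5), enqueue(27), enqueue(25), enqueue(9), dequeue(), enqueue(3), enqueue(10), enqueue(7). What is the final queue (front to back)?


enqueue(5) -> [5]
enqueue(27) -> [5, 27]
enqueue(25) -> [5, 27, 25]
enqueue(9) -> [5, 27, 25, 9]
dequeue() returns 5 -> [27, 25, 9]
enqueue(3) -> [27, 25, 9, 3]
enqueue(10) -> [27, 25, 9, 3, 10]
enqueue(7) -> [27, 25, 9, 3, 10, 7]
Final queue (front to back): [27, 25, 9, 3, 10, 7]


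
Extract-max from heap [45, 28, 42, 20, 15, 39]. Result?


Max = 45
Replace root with last, heapify down
Resulting heap: [42, 28, 39, 20, 15]


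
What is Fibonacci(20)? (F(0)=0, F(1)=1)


F(n)=F(n-1)+F(n-2)
...F(18)=2584, F(19)=4181, F(20)=6765


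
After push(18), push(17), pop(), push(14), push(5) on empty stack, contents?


push(18) -> [18]
push(17) -> [18, 17]
pop() returns 17 -> [18]
push(14) -> [18, 14]
push(5) -> [18, 14, 5]
Final stack (bottom to top): [18, 14, 5]


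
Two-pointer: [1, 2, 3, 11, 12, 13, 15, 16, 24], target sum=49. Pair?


Two pointers: lo=0, hi=8
No pair sums to 49


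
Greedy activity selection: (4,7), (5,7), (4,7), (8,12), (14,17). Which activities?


Greedy: pick earliest-ending, then skip overlaps.
Selected (3 activities): [(4, 7), (8, 12), (14, 17)]


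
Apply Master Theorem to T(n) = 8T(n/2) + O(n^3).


a=8, b=2, c=3. log_2(8)=3 = c=3. Case 2: O(n^c log n) = O(n^3 log n)
Complexity: O(n^3 log n)


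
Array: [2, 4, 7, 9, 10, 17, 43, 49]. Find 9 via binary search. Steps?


Search for 9:
[0,7] mid=3 arr[3]=9
Total: 1 comparisons


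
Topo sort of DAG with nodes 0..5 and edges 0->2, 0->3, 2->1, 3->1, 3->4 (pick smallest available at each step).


Kahn's algorithm, process smallest node first
Order: [0, 2, 3, 1, 4, 5]


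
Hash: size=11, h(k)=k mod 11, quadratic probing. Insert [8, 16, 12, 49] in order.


Insertions: 8->slot 8; 16->slot 5; 12->slot 1; 49->slot 6
Table: [None, 12, None, None, None, 16, 49, None, 8, None, None]


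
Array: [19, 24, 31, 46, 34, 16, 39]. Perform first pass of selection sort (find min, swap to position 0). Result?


After one pass: [16, 24, 31, 46, 34, 19, 39]


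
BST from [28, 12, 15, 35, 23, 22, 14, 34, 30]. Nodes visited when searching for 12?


BST root = 28
Search for 12: compare at each node
Path: [28, 12]


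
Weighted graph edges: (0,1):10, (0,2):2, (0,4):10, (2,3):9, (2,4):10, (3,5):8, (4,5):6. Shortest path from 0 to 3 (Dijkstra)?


Dijkstra from 0:
Distances: {0: 0, 1: 10, 2: 2, 3: 11, 4: 10, 5: 16}
Shortest distance to 3 = 11, path = [0, 2, 3]


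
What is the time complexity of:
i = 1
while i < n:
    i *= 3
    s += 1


Per nesting level: O(log n) = O(log n)
Complexity: O(log n)


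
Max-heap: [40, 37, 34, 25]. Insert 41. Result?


Append 41: [40, 37, 34, 25, 41]
Bubble up: swap idx 4(41) with idx 1(37); swap idx 1(41) with idx 0(40)
Result: [41, 40, 34, 25, 37]


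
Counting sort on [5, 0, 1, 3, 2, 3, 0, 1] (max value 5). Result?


Count array: [2, 2, 1, 2, 0, 1]
Reconstruct: [0, 0, 1, 1, 2, 3, 3, 5]


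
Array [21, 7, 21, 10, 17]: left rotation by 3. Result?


Left rotate by 3: [10, 17, 21, 7, 21]


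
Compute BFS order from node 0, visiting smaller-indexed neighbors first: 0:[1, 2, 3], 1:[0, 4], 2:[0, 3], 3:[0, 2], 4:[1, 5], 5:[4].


BFS queue: start with [0]
Visit order: [0, 1, 2, 3, 4, 5]


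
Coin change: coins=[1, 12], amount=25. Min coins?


dp[0]=0; dp[i]=1+min(dp[i-c] for c in coins)
...dp[20]=9, dp[21]=10, dp[22]=11, dp[23]=12, dp[24]=2, dp[25]=3
Minimum coins for 25 = 3


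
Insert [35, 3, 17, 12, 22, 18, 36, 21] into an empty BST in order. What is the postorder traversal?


Root = 35; build tree by BST insertion.
Postorder traversal: [12, 21, 18, 22, 17, 3, 36, 35]


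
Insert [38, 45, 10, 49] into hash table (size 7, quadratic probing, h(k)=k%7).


Insertions: 38->slot 3; 45->slot 4; 10->slot 0; 49->slot 1
Table: [10, 49, None, 38, 45, None, None]


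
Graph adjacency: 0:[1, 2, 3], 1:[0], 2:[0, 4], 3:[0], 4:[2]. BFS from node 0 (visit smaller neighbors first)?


BFS queue: start with [0]
Visit order: [0, 1, 2, 3, 4]


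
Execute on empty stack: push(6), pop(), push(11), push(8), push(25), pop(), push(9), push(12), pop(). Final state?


push(6) -> [6]
pop() returns 6 -> []
push(11) -> [11]
push(8) -> [11, 8]
push(25) -> [11, 8, 25]
pop() returns 25 -> [11, 8]
push(9) -> [11, 8, 9]
push(12) -> [11, 8, 9, 12]
pop() returns 12 -> [11, 8, 9]
Final stack (bottom to top): [11, 8, 9]


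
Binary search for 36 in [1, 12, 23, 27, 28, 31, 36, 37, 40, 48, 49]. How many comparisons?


Search for 36:
[0,10] mid=5 arr[5]=31
[6,10] mid=8 arr[8]=40
[6,7] mid=6 arr[6]=36
Total: 3 comparisons


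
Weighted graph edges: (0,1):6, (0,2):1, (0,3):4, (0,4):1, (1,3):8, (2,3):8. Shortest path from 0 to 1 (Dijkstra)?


Dijkstra from 0:
Distances: {0: 0, 1: 6, 2: 1, 3: 4, 4: 1}
Shortest distance to 1 = 6, path = [0, 1]


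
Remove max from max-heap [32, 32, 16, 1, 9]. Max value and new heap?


Max = 32
Replace root with last, heapify down
Resulting heap: [32, 9, 16, 1]


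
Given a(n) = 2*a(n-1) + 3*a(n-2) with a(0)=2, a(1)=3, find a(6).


Build bottom-up:
...a(4)=102, a(5)=303, a(6)=2*303+3*102=912


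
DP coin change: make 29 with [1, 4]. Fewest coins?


dp[0]=0; dp[i]=1+min(dp[i-c] for c in coins)
...dp[24]=6, dp[25]=7, dp[26]=8, dp[27]=9, dp[28]=7, dp[29]=8
Minimum coins for 29 = 8


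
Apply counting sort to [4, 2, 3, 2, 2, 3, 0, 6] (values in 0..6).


Count array: [1, 0, 3, 2, 1, 0, 1]
Reconstruct: [0, 2, 2, 2, 3, 3, 4, 6]


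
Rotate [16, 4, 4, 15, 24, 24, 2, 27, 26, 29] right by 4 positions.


Right rotate by 4: [2, 27, 26, 29, 16, 4, 4, 15, 24, 24]


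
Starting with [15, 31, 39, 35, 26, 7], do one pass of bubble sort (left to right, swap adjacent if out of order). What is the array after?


After one pass: [15, 31, 35, 26, 7, 39]


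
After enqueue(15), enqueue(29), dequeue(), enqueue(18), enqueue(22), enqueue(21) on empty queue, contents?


enqueue(15) -> [15]
enqueue(29) -> [15, 29]
dequeue() returns 15 -> [29]
enqueue(18) -> [29, 18]
enqueue(22) -> [29, 18, 22]
enqueue(21) -> [29, 18, 22, 21]
Final queue (front to back): [29, 18, 22, 21]


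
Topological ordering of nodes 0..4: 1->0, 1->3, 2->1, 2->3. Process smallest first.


Kahn's algorithm, process smallest node first
Order: [2, 1, 0, 3, 4]


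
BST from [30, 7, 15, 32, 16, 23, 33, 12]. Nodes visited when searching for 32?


BST root = 30
Search for 32: compare at each node
Path: [30, 32]


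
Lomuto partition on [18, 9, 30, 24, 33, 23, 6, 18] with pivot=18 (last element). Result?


Elements <= 18 go left of pivot.
Result: [18, 9, 6, 18, 33, 23, 30, 24], pivot at index 3


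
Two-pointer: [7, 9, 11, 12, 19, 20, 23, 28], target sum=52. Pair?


Two pointers: lo=0, hi=7
No pair sums to 52


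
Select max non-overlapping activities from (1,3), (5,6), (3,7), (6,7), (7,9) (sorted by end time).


Greedy: pick earliest-ending, then skip overlaps.
Selected (4 activities): [(1, 3), (5, 6), (6, 7), (7, 9)]


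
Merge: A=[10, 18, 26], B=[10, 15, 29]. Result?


Compare heads, take smaller each step.
Merged: [10, 10, 15, 18, 26, 29]


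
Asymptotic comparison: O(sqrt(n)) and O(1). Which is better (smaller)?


constant grows slower than sublinear
O(1) is asymptotically smaller; O(sqrt(n)) grows faster


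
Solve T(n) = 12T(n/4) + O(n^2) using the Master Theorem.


a=12, b=4, c=2. log_4(12)=1.792 < c=2. Case 3: O(n^c) = O(n^2)
Complexity: O(n^2)


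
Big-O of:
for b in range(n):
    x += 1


Per nesting level: O(n) = O(n)
Complexity: O(n)


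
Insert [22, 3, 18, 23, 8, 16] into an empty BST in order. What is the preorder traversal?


Root = 22; build tree by BST insertion.
Preorder traversal: [22, 3, 18, 8, 16, 23]


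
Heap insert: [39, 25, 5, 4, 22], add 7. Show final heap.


Append 7: [39, 25, 5, 4, 22, 7]
Bubble up: swap idx 5(7) with idx 2(5)
Result: [39, 25, 7, 4, 22, 5]


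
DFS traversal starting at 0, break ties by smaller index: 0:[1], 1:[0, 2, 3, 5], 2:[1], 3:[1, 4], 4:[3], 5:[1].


DFS stack-based: start with [0]
Visit order: [0, 1, 2, 3, 4, 5]


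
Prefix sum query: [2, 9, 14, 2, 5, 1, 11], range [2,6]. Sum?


Prefix sums: [0, 2, 11, 25, 27, 32, 33, 44]
Sum[2..6] = prefix[7] - prefix[2] = 44 - 11 = 33


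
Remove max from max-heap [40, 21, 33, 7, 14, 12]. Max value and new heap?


Max = 40
Replace root with last, heapify down
Resulting heap: [33, 21, 12, 7, 14]


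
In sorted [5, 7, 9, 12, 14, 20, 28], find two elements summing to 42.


Two pointers: lo=0, hi=6
Found pair: (14, 28) summing to 42


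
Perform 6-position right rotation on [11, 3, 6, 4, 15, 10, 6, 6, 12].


Right rotate by 6: [4, 15, 10, 6, 6, 12, 11, 3, 6]


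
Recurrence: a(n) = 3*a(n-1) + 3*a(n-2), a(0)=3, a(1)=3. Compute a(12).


Build bottom-up:
...a(10)=719523, a(11)=2727918, a(12)=3*2727918+3*719523=10342323


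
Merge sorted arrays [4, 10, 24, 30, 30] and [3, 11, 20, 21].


Compare heads, take smaller each step.
Merged: [3, 4, 10, 11, 20, 21, 24, 30, 30]


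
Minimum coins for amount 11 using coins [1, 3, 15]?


dp[0]=0; dp[i]=1+min(dp[i-c] for c in coins)
...dp[6]=2, dp[7]=3, dp[8]=4, dp[9]=3, dp[10]=4, dp[11]=5
Minimum coins for 11 = 5


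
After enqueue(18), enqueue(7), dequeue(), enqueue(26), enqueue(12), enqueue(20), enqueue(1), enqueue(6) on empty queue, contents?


enqueue(18) -> [18]
enqueue(7) -> [18, 7]
dequeue() returns 18 -> [7]
enqueue(26) -> [7, 26]
enqueue(12) -> [7, 26, 12]
enqueue(20) -> [7, 26, 12, 20]
enqueue(1) -> [7, 26, 12, 20, 1]
enqueue(6) -> [7, 26, 12, 20, 1, 6]
Final queue (front to back): [7, 26, 12, 20, 1, 6]


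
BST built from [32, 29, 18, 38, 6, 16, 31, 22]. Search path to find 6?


BST root = 32
Search for 6: compare at each node
Path: [32, 29, 18, 6]


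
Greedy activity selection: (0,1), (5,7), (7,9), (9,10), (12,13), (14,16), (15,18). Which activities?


Greedy: pick earliest-ending, then skip overlaps.
Selected (6 activities): [(0, 1), (5, 7), (7, 9), (9, 10), (12, 13), (14, 16)]


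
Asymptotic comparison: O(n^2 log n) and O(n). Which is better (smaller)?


linear grows slower than n^2 log n
O(n) is asymptotically smaller; O(n^2 log n) grows faster


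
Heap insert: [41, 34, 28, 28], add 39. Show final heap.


Append 39: [41, 34, 28, 28, 39]
Bubble up: swap idx 4(39) with idx 1(34)
Result: [41, 39, 28, 28, 34]


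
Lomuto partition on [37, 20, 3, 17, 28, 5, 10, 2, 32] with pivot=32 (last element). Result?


Elements <= 32 go left of pivot.
Result: [20, 3, 17, 28, 5, 10, 2, 32, 37], pivot at index 7


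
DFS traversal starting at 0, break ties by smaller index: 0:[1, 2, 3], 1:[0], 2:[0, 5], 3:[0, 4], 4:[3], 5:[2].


DFS stack-based: start with [0]
Visit order: [0, 1, 2, 5, 3, 4]


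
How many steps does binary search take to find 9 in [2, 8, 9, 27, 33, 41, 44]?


Search for 9:
[0,6] mid=3 arr[3]=27
[0,2] mid=1 arr[1]=8
[2,2] mid=2 arr[2]=9
Total: 3 comparisons


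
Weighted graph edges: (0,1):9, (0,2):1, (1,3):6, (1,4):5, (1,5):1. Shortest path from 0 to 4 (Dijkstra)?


Dijkstra from 0:
Distances: {0: 0, 1: 9, 2: 1, 3: 15, 4: 14, 5: 10}
Shortest distance to 4 = 14, path = [0, 1, 4]


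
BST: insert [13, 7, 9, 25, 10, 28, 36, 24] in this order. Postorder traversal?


Root = 13; build tree by BST insertion.
Postorder traversal: [10, 9, 7, 24, 36, 28, 25, 13]


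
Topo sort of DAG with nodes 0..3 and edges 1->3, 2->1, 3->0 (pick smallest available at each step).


Kahn's algorithm, process smallest node first
Order: [2, 1, 3, 0]


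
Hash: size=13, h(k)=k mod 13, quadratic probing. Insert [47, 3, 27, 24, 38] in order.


Insertions: 47->slot 8; 3->slot 3; 27->slot 1; 24->slot 11; 38->slot 12
Table: [None, 27, None, 3, None, None, None, None, 47, None, None, 24, 38]


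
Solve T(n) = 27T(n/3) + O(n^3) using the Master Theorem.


a=27, b=3, c=3. log_3(27)=3 = c=3. Case 2: O(n^c log n) = O(n^3 log n)
Complexity: O(n^3 log n)


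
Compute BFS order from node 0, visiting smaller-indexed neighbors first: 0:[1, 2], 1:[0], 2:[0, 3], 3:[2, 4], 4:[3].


BFS queue: start with [0]
Visit order: [0, 1, 2, 3, 4]


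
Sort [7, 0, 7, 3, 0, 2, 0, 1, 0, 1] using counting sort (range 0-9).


Count array: [4, 2, 1, 1, 0, 0, 0, 2, 0, 0]
Reconstruct: [0, 0, 0, 0, 1, 1, 2, 3, 7, 7]


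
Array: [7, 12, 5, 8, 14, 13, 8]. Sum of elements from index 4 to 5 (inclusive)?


Prefix sums: [0, 7, 19, 24, 32, 46, 59, 67]
Sum[4..5] = prefix[6] - prefix[4] = 59 - 32 = 27


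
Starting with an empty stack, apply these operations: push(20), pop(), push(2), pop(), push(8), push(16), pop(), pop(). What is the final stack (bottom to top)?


push(20) -> [20]
pop() returns 20 -> []
push(2) -> [2]
pop() returns 2 -> []
push(8) -> [8]
push(16) -> [8, 16]
pop() returns 16 -> [8]
pop() returns 8 -> []
Final stack (bottom to top): []


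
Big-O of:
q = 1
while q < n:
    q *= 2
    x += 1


Per nesting level: O(log n) = O(log n)
Complexity: O(log n)


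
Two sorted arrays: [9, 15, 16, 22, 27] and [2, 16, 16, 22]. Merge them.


Compare heads, take smaller each step.
Merged: [2, 9, 15, 16, 16, 16, 22, 22, 27]


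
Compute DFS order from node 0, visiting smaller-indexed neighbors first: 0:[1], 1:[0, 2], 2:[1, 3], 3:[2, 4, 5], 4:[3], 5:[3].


DFS stack-based: start with [0]
Visit order: [0, 1, 2, 3, 4, 5]


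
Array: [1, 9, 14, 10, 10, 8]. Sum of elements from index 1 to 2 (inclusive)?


Prefix sums: [0, 1, 10, 24, 34, 44, 52]
Sum[1..2] = prefix[3] - prefix[1] = 24 - 1 = 23


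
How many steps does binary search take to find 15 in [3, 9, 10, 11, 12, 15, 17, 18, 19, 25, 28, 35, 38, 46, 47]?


Search for 15:
[0,14] mid=7 arr[7]=18
[0,6] mid=3 arr[3]=11
[4,6] mid=5 arr[5]=15
Total: 3 comparisons


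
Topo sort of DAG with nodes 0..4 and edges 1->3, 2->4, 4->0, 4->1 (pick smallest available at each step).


Kahn's algorithm, process smallest node first
Order: [2, 4, 0, 1, 3]


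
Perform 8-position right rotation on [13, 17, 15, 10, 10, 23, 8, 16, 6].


Right rotate by 8: [17, 15, 10, 10, 23, 8, 16, 6, 13]


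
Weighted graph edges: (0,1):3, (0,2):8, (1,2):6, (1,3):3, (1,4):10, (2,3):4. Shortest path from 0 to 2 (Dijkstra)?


Dijkstra from 0:
Distances: {0: 0, 1: 3, 2: 8, 3: 6, 4: 13}
Shortest distance to 2 = 8, path = [0, 2]


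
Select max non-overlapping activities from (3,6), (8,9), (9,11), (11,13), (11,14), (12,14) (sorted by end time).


Greedy: pick earliest-ending, then skip overlaps.
Selected (4 activities): [(3, 6), (8, 9), (9, 11), (11, 13)]


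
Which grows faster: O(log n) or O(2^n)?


logarithmic grows slower than exponential
O(log n) is asymptotically smaller; O(2^n) grows faster


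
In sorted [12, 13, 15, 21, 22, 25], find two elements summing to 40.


Two pointers: lo=0, hi=5
Found pair: (15, 25) summing to 40


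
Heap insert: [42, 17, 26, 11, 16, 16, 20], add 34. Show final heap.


Append 34: [42, 17, 26, 11, 16, 16, 20, 34]
Bubble up: swap idx 7(34) with idx 3(11); swap idx 3(34) with idx 1(17)
Result: [42, 34, 26, 17, 16, 16, 20, 11]


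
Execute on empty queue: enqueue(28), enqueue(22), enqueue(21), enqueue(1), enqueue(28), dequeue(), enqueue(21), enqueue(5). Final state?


enqueue(28) -> [28]
enqueue(22) -> [28, 22]
enqueue(21) -> [28, 22, 21]
enqueue(1) -> [28, 22, 21, 1]
enqueue(28) -> [28, 22, 21, 1, 28]
dequeue() returns 28 -> [22, 21, 1, 28]
enqueue(21) -> [22, 21, 1, 28, 21]
enqueue(5) -> [22, 21, 1, 28, 21, 5]
Final queue (front to back): [22, 21, 1, 28, 21, 5]


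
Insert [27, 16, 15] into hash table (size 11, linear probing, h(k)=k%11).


Insertions: 27->slot 5; 16->slot 6; 15->slot 4
Table: [None, None, None, None, 15, 27, 16, None, None, None, None]


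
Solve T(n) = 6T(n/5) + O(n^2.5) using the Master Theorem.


a=6, b=5, c=2.5. log_5(6)=1.113 < c=2.5. Case 3: O(n^c) = O(n^2.500)
Complexity: O(n^2.500)


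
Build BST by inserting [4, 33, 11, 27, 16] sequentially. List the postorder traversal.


Root = 4; build tree by BST insertion.
Postorder traversal: [16, 27, 11, 33, 4]


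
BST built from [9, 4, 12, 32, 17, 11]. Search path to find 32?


BST root = 9
Search for 32: compare at each node
Path: [9, 12, 32]


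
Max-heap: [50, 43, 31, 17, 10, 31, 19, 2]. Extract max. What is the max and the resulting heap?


Max = 50
Replace root with last, heapify down
Resulting heap: [43, 17, 31, 2, 10, 31, 19]


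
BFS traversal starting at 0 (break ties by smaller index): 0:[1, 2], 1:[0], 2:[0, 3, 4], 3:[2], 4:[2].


BFS queue: start with [0]
Visit order: [0, 1, 2, 3, 4]


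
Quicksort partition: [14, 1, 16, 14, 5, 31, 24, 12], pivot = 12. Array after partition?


Elements <= 12 go left of pivot.
Result: [1, 5, 12, 14, 14, 31, 24, 16], pivot at index 2


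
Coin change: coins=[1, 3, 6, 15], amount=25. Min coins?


dp[0]=0; dp[i]=1+min(dp[i-c] for c in coins)
...dp[20]=4, dp[21]=2, dp[22]=3, dp[23]=4, dp[24]=3, dp[25]=4
Minimum coins for 25 = 4


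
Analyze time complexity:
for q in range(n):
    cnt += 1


Per nesting level: O(n) = O(n)
Complexity: O(n)


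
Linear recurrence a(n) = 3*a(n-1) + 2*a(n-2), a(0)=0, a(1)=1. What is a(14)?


Build bottom-up:
...a(12)=1010295, a(13)=3598219, a(14)=3*3598219+2*1010295=12815247


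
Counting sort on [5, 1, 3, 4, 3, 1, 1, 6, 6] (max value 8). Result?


Count array: [0, 3, 0, 2, 1, 1, 2, 0, 0]
Reconstruct: [1, 1, 1, 3, 3, 4, 5, 6, 6]


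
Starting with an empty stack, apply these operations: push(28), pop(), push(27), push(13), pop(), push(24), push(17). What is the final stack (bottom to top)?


push(28) -> [28]
pop() returns 28 -> []
push(27) -> [27]
push(13) -> [27, 13]
pop() returns 13 -> [27]
push(24) -> [27, 24]
push(17) -> [27, 24, 17]
Final stack (bottom to top): [27, 24, 17]


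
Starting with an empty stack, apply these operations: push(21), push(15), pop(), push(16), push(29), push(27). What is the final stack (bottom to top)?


push(21) -> [21]
push(15) -> [21, 15]
pop() returns 15 -> [21]
push(16) -> [21, 16]
push(29) -> [21, 16, 29]
push(27) -> [21, 16, 29, 27]
Final stack (bottom to top): [21, 16, 29, 27]


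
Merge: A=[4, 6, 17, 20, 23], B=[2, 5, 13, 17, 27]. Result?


Compare heads, take smaller each step.
Merged: [2, 4, 5, 6, 13, 17, 17, 20, 23, 27]


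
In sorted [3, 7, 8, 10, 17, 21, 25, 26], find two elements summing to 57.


Two pointers: lo=0, hi=7
No pair sums to 57


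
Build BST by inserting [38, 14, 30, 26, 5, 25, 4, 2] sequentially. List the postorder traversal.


Root = 38; build tree by BST insertion.
Postorder traversal: [2, 4, 5, 25, 26, 30, 14, 38]


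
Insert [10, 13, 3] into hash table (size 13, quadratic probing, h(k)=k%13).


Insertions: 10->slot 10; 13->slot 0; 3->slot 3
Table: [13, None, None, 3, None, None, None, None, None, None, 10, None, None]


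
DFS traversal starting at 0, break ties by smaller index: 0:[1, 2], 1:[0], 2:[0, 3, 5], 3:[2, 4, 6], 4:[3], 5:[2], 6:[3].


DFS stack-based: start with [0]
Visit order: [0, 1, 2, 3, 4, 6, 5]


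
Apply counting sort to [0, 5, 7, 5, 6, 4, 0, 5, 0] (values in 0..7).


Count array: [3, 0, 0, 0, 1, 3, 1, 1]
Reconstruct: [0, 0, 0, 4, 5, 5, 5, 6, 7]


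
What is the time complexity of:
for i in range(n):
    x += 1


Per nesting level: O(n) = O(n)
Complexity: O(n)


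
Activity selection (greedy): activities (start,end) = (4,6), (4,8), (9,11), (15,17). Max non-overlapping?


Greedy: pick earliest-ending, then skip overlaps.
Selected (3 activities): [(4, 6), (9, 11), (15, 17)]


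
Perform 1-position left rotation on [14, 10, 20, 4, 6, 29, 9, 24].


Left rotate by 1: [10, 20, 4, 6, 29, 9, 24, 14]


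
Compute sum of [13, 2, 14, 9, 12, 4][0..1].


Prefix sums: [0, 13, 15, 29, 38, 50, 54]
Sum[0..1] = prefix[2] - prefix[0] = 15 - 0 = 15


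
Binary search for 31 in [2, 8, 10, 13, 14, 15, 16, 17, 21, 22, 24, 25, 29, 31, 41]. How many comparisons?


Search for 31:
[0,14] mid=7 arr[7]=17
[8,14] mid=11 arr[11]=25
[12,14] mid=13 arr[13]=31
Total: 3 comparisons


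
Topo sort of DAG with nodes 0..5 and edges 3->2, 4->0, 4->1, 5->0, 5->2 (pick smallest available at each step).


Kahn's algorithm, process smallest node first
Order: [3, 4, 1, 5, 0, 2]


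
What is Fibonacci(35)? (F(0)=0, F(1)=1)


F(n)=F(n-1)+F(n-2)
...F(33)=3524578, F(34)=5702887, F(35)=9227465


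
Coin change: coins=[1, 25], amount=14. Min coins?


dp[0]=0; dp[i]=1+min(dp[i-c] for c in coins)
...dp[9]=9, dp[10]=10, dp[11]=11, dp[12]=12, dp[13]=13, dp[14]=14
Minimum coins for 14 = 14


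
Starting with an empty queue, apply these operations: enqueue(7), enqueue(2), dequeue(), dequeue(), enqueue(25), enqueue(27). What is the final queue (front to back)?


enqueue(7) -> [7]
enqueue(2) -> [7, 2]
dequeue() returns 7 -> [2]
dequeue() returns 2 -> []
enqueue(25) -> [25]
enqueue(27) -> [25, 27]
Final queue (front to back): [25, 27]


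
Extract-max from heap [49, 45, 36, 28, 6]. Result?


Max = 49
Replace root with last, heapify down
Resulting heap: [45, 28, 36, 6]


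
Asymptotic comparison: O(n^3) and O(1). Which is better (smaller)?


constant grows slower than cubic
O(1) is asymptotically smaller; O(n^3) grows faster


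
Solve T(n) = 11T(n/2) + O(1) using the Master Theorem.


a=11, b=2, c=0. log_2(11)=3.459 > c=0. Case 1: O(n^log_b(a)) = O(n^3.459)
Complexity: O(n^3.459)


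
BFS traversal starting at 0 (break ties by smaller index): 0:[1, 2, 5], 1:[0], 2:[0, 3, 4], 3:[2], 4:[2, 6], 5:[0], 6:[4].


BFS queue: start with [0]
Visit order: [0, 1, 2, 5, 3, 4, 6]


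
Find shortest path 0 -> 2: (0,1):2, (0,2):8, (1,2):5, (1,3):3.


Dijkstra from 0:
Distances: {0: 0, 1: 2, 2: 7, 3: 5}
Shortest distance to 2 = 7, path = [0, 1, 2]


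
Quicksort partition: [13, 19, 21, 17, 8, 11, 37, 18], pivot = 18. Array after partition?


Elements <= 18 go left of pivot.
Result: [13, 17, 8, 11, 18, 19, 37, 21], pivot at index 4


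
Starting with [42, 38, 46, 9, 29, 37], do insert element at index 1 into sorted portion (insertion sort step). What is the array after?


After one pass: [38, 42, 46, 9, 29, 37]


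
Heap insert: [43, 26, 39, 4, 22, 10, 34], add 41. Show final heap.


Append 41: [43, 26, 39, 4, 22, 10, 34, 41]
Bubble up: swap idx 7(41) with idx 3(4); swap idx 3(41) with idx 1(26)
Result: [43, 41, 39, 26, 22, 10, 34, 4]


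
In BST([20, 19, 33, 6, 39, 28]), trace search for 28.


BST root = 20
Search for 28: compare at each node
Path: [20, 33, 28]


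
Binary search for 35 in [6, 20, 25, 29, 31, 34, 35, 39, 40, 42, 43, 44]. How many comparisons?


Search for 35:
[0,11] mid=5 arr[5]=34
[6,11] mid=8 arr[8]=40
[6,7] mid=6 arr[6]=35
Total: 3 comparisons


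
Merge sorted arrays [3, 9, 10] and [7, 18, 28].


Compare heads, take smaller each step.
Merged: [3, 7, 9, 10, 18, 28]


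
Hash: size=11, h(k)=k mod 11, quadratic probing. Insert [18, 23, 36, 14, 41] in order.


Insertions: 18->slot 7; 23->slot 1; 36->slot 3; 14->slot 4; 41->slot 8
Table: [None, 23, None, 36, 14, None, None, 18, 41, None, None]


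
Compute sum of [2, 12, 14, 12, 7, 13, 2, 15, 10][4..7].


Prefix sums: [0, 2, 14, 28, 40, 47, 60, 62, 77, 87]
Sum[4..7] = prefix[8] - prefix[4] = 77 - 40 = 37


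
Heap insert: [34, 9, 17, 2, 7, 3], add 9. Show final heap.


Append 9: [34, 9, 17, 2, 7, 3, 9]
Bubble up: no swaps needed
Result: [34, 9, 17, 2, 7, 3, 9]


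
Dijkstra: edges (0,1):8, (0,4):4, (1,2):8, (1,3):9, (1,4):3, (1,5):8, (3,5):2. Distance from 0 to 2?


Dijkstra from 0:
Distances: {0: 0, 1: 7, 2: 15, 3: 16, 4: 4, 5: 15}
Shortest distance to 2 = 15, path = [0, 4, 1, 2]


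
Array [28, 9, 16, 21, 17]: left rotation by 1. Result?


Left rotate by 1: [9, 16, 21, 17, 28]


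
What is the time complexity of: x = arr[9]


Analysis: constant-time operation, no loop
Complexity: O(1)


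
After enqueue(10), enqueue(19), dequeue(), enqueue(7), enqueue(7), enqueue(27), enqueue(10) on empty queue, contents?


enqueue(10) -> [10]
enqueue(19) -> [10, 19]
dequeue() returns 10 -> [19]
enqueue(7) -> [19, 7]
enqueue(7) -> [19, 7, 7]
enqueue(27) -> [19, 7, 7, 27]
enqueue(10) -> [19, 7, 7, 27, 10]
Final queue (front to back): [19, 7, 7, 27, 10]


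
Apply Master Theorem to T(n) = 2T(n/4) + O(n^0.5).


a=2, b=4, c=0.5. log_4(2)=0.5 = c=0.5. Case 2: O(n^c log n) = O(sqrt(n) log n)
Complexity: O(sqrt(n) log n)


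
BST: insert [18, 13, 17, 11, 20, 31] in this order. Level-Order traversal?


Root = 18; build tree by BST insertion.
Level-Order traversal: [18, 13, 20, 11, 17, 31]


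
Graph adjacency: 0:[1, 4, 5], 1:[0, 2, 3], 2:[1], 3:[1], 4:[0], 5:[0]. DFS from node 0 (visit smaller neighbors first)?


DFS stack-based: start with [0]
Visit order: [0, 1, 2, 3, 4, 5]


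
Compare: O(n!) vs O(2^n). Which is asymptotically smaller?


exponential grows slower than factorial
O(2^n) is asymptotically smaller; O(n!) grows faster


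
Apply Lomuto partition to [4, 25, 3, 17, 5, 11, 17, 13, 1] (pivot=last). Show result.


Elements <= 1 go left of pivot.
Result: [1, 25, 3, 17, 5, 11, 17, 13, 4], pivot at index 0


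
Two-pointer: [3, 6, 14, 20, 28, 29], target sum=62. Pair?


Two pointers: lo=0, hi=5
No pair sums to 62


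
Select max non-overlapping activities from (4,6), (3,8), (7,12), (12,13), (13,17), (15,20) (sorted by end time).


Greedy: pick earliest-ending, then skip overlaps.
Selected (4 activities): [(4, 6), (7, 12), (12, 13), (13, 17)]


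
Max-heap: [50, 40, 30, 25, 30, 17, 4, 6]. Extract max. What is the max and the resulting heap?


Max = 50
Replace root with last, heapify down
Resulting heap: [40, 30, 30, 25, 6, 17, 4]


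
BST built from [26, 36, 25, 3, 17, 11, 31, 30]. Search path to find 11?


BST root = 26
Search for 11: compare at each node
Path: [26, 25, 3, 17, 11]


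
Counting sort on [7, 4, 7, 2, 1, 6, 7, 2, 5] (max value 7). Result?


Count array: [0, 1, 2, 0, 1, 1, 1, 3]
Reconstruct: [1, 2, 2, 4, 5, 6, 7, 7, 7]


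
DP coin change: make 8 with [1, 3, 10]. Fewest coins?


dp[0]=0; dp[i]=1+min(dp[i-c] for c in coins)
...dp[3]=1, dp[4]=2, dp[5]=3, dp[6]=2, dp[7]=3, dp[8]=4
Minimum coins for 8 = 4


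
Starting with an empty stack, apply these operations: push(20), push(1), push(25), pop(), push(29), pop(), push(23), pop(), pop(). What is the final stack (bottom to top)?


push(20) -> [20]
push(1) -> [20, 1]
push(25) -> [20, 1, 25]
pop() returns 25 -> [20, 1]
push(29) -> [20, 1, 29]
pop() returns 29 -> [20, 1]
push(23) -> [20, 1, 23]
pop() returns 23 -> [20, 1]
pop() returns 1 -> [20]
Final stack (bottom to top): [20]


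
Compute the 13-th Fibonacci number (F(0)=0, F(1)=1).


F(n)=F(n-1)+F(n-2)
...F(11)=89, F(12)=144, F(13)=233


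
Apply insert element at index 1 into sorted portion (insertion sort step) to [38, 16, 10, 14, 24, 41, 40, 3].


After one pass: [16, 38, 10, 14, 24, 41, 40, 3]


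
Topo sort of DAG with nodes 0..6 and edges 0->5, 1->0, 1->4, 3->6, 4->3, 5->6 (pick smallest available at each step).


Kahn's algorithm, process smallest node first
Order: [1, 0, 2, 4, 3, 5, 6]


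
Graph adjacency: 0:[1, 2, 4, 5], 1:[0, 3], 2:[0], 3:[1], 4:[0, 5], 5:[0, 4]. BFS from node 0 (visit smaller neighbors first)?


BFS queue: start with [0]
Visit order: [0, 1, 2, 4, 5, 3]


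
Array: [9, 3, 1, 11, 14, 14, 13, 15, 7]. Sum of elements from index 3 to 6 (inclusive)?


Prefix sums: [0, 9, 12, 13, 24, 38, 52, 65, 80, 87]
Sum[3..6] = prefix[7] - prefix[3] = 65 - 13 = 52


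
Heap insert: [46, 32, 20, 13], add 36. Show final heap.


Append 36: [46, 32, 20, 13, 36]
Bubble up: swap idx 4(36) with idx 1(32)
Result: [46, 36, 20, 13, 32]


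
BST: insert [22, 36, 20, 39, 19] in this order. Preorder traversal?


Root = 22; build tree by BST insertion.
Preorder traversal: [22, 20, 19, 36, 39]


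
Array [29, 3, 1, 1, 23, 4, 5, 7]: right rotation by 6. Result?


Right rotate by 6: [1, 1, 23, 4, 5, 7, 29, 3]


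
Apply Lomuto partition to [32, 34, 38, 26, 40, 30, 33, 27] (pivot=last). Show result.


Elements <= 27 go left of pivot.
Result: [26, 27, 38, 32, 40, 30, 33, 34], pivot at index 1


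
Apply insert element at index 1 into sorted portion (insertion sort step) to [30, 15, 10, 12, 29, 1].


After one pass: [15, 30, 10, 12, 29, 1]


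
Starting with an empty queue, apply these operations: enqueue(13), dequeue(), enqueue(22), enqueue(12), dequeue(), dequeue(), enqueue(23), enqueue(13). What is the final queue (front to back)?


enqueue(13) -> [13]
dequeue() returns 13 -> []
enqueue(22) -> [22]
enqueue(12) -> [22, 12]
dequeue() returns 22 -> [12]
dequeue() returns 12 -> []
enqueue(23) -> [23]
enqueue(13) -> [23, 13]
Final queue (front to back): [23, 13]


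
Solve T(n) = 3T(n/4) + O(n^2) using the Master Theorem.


a=3, b=4, c=2. log_4(3)=0.792 < c=2. Case 3: O(n^c) = O(n^2)
Complexity: O(n^2)


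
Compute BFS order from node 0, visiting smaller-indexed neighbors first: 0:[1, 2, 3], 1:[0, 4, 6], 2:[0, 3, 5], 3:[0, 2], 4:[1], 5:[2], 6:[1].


BFS queue: start with [0]
Visit order: [0, 1, 2, 3, 4, 6, 5]


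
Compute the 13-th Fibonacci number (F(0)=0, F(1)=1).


F(n)=F(n-1)+F(n-2)
...F(11)=89, F(12)=144, F(13)=233


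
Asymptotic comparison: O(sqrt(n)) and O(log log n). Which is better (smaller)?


double-logarithmic grows slower than sublinear
O(log log n) is asymptotically smaller; O(sqrt(n)) grows faster


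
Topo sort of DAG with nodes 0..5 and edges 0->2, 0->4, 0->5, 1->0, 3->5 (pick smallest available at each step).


Kahn's algorithm, process smallest node first
Order: [1, 0, 2, 3, 4, 5]


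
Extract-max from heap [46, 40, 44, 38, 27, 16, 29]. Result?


Max = 46
Replace root with last, heapify down
Resulting heap: [44, 40, 29, 38, 27, 16]


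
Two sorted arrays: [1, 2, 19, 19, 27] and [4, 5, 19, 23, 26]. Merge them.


Compare heads, take smaller each step.
Merged: [1, 2, 4, 5, 19, 19, 19, 23, 26, 27]


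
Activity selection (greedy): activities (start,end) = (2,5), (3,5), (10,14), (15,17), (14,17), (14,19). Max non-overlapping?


Greedy: pick earliest-ending, then skip overlaps.
Selected (3 activities): [(2, 5), (10, 14), (15, 17)]


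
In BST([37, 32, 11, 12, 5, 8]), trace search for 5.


BST root = 37
Search for 5: compare at each node
Path: [37, 32, 11, 5]


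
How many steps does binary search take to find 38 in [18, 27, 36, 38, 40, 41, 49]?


Search for 38:
[0,6] mid=3 arr[3]=38
Total: 1 comparisons


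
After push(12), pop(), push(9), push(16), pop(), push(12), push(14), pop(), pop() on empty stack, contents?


push(12) -> [12]
pop() returns 12 -> []
push(9) -> [9]
push(16) -> [9, 16]
pop() returns 16 -> [9]
push(12) -> [9, 12]
push(14) -> [9, 12, 14]
pop() returns 14 -> [9, 12]
pop() returns 12 -> [9]
Final stack (bottom to top): [9]


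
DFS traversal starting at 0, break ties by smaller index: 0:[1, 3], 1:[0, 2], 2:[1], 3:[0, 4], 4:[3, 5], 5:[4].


DFS stack-based: start with [0]
Visit order: [0, 1, 2, 3, 4, 5]


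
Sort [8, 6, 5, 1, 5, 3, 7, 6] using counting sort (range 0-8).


Count array: [0, 1, 0, 1, 0, 2, 2, 1, 1]
Reconstruct: [1, 3, 5, 5, 6, 6, 7, 8]


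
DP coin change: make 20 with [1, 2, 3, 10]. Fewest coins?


dp[0]=0; dp[i]=1+min(dp[i-c] for c in coins)
...dp[15]=3, dp[16]=3, dp[17]=4, dp[18]=4, dp[19]=4, dp[20]=2
Minimum coins for 20 = 2


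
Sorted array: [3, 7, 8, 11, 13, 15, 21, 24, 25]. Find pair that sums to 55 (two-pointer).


Two pointers: lo=0, hi=8
No pair sums to 55


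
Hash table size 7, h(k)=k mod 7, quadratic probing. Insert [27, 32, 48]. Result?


Insertions: 27->slot 6; 32->slot 4; 48->slot 0
Table: [48, None, None, None, 32, None, 27]


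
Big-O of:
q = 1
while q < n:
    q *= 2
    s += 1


Per nesting level: O(log n) = O(log n)
Complexity: O(log n)


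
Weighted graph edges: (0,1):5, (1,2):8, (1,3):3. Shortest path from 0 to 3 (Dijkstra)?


Dijkstra from 0:
Distances: {0: 0, 1: 5, 2: 13, 3: 8}
Shortest distance to 3 = 8, path = [0, 1, 3]


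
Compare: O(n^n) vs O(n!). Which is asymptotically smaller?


factorial grows slower than n^n
O(n!) is asymptotically smaller; O(n^n) grows faster


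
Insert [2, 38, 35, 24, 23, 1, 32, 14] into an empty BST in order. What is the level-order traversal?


Root = 2; build tree by BST insertion.
Level-Order traversal: [2, 1, 38, 35, 24, 23, 32, 14]


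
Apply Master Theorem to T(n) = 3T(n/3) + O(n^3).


a=3, b=3, c=3. log_3(3)=1 < c=3. Case 3: O(n^c) = O(n^3)
Complexity: O(n^3)


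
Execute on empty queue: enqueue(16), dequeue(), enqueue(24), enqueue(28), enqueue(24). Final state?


enqueue(16) -> [16]
dequeue() returns 16 -> []
enqueue(24) -> [24]
enqueue(28) -> [24, 28]
enqueue(24) -> [24, 28, 24]
Final queue (front to back): [24, 28, 24]


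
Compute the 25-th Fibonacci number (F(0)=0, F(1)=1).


F(n)=F(n-1)+F(n-2)
...F(23)=28657, F(24)=46368, F(25)=75025


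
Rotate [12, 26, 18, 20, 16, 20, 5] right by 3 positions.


Right rotate by 3: [16, 20, 5, 12, 26, 18, 20]


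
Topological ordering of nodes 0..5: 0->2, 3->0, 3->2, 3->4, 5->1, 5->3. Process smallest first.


Kahn's algorithm, process smallest node first
Order: [5, 1, 3, 0, 2, 4]


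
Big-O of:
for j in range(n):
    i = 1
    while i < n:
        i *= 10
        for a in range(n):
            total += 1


Per nesting level: O(n) * O(log n) * O(n) = O(n^2 log n)
Complexity: O(n^2 log n)


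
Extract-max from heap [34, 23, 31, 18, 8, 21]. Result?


Max = 34
Replace root with last, heapify down
Resulting heap: [31, 23, 21, 18, 8]


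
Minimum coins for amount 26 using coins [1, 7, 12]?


dp[0]=0; dp[i]=1+min(dp[i-c] for c in coins)
...dp[21]=3, dp[22]=4, dp[23]=5, dp[24]=2, dp[25]=3, dp[26]=3
Minimum coins for 26 = 3


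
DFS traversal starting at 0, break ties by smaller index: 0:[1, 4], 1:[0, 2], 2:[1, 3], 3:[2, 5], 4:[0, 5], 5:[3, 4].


DFS stack-based: start with [0]
Visit order: [0, 1, 2, 3, 5, 4]


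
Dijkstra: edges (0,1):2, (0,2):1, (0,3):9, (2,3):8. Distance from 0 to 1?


Dijkstra from 0:
Distances: {0: 0, 1: 2, 2: 1, 3: 9}
Shortest distance to 1 = 2, path = [0, 1]


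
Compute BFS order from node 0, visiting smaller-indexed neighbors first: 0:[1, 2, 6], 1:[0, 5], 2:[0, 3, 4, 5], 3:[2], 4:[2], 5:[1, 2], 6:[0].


BFS queue: start with [0]
Visit order: [0, 1, 2, 6, 5, 3, 4]


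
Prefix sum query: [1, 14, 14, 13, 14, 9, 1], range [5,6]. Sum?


Prefix sums: [0, 1, 15, 29, 42, 56, 65, 66]
Sum[5..6] = prefix[7] - prefix[5] = 66 - 56 = 10


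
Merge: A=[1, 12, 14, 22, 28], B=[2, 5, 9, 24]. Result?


Compare heads, take smaller each step.
Merged: [1, 2, 5, 9, 12, 14, 22, 24, 28]


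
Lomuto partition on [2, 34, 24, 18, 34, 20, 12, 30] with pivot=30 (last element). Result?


Elements <= 30 go left of pivot.
Result: [2, 24, 18, 20, 12, 30, 34, 34], pivot at index 5


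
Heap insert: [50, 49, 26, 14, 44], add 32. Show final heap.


Append 32: [50, 49, 26, 14, 44, 32]
Bubble up: swap idx 5(32) with idx 2(26)
Result: [50, 49, 32, 14, 44, 26]


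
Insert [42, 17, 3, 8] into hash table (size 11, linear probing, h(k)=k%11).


Insertions: 42->slot 9; 17->slot 6; 3->slot 3; 8->slot 8
Table: [None, None, None, 3, None, None, 17, None, 8, 42, None]


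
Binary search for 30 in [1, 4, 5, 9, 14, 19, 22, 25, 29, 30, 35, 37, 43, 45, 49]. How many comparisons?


Search for 30:
[0,14] mid=7 arr[7]=25
[8,14] mid=11 arr[11]=37
[8,10] mid=9 arr[9]=30
Total: 3 comparisons
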